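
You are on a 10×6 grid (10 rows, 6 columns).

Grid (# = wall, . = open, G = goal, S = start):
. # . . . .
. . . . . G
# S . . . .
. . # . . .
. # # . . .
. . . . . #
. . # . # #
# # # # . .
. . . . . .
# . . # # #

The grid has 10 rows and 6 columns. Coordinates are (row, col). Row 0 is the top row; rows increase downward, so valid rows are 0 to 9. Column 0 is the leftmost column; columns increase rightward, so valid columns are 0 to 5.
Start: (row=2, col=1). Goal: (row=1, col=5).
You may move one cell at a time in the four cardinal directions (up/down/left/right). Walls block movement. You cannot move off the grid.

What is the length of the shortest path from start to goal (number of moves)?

Answer: Shortest path length: 5

Derivation:
BFS from (row=2, col=1) until reaching (row=1, col=5):
  Distance 0: (row=2, col=1)
  Distance 1: (row=1, col=1), (row=2, col=2), (row=3, col=1)
  Distance 2: (row=1, col=0), (row=1, col=2), (row=2, col=3), (row=3, col=0)
  Distance 3: (row=0, col=0), (row=0, col=2), (row=1, col=3), (row=2, col=4), (row=3, col=3), (row=4, col=0)
  Distance 4: (row=0, col=3), (row=1, col=4), (row=2, col=5), (row=3, col=4), (row=4, col=3), (row=5, col=0)
  Distance 5: (row=0, col=4), (row=1, col=5), (row=3, col=5), (row=4, col=4), (row=5, col=1), (row=5, col=3), (row=6, col=0)  <- goal reached here
One shortest path (5 moves): (row=2, col=1) -> (row=2, col=2) -> (row=2, col=3) -> (row=2, col=4) -> (row=2, col=5) -> (row=1, col=5)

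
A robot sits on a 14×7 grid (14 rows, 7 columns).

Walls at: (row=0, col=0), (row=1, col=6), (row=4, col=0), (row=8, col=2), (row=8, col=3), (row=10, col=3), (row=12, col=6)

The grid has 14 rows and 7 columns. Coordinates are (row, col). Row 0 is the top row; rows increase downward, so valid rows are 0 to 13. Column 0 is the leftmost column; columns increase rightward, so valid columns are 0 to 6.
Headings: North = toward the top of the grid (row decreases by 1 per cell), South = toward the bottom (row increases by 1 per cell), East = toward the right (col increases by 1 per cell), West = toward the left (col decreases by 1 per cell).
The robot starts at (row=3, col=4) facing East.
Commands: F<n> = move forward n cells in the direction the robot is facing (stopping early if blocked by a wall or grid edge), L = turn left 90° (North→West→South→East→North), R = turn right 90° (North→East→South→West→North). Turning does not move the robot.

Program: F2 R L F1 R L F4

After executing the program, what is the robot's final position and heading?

Answer: Final position: (row=3, col=6), facing East

Derivation:
Start: (row=3, col=4), facing East
  F2: move forward 2, now at (row=3, col=6)
  R: turn right, now facing South
  L: turn left, now facing East
  F1: move forward 0/1 (blocked), now at (row=3, col=6)
  R: turn right, now facing South
  L: turn left, now facing East
  F4: move forward 0/4 (blocked), now at (row=3, col=6)
Final: (row=3, col=6), facing East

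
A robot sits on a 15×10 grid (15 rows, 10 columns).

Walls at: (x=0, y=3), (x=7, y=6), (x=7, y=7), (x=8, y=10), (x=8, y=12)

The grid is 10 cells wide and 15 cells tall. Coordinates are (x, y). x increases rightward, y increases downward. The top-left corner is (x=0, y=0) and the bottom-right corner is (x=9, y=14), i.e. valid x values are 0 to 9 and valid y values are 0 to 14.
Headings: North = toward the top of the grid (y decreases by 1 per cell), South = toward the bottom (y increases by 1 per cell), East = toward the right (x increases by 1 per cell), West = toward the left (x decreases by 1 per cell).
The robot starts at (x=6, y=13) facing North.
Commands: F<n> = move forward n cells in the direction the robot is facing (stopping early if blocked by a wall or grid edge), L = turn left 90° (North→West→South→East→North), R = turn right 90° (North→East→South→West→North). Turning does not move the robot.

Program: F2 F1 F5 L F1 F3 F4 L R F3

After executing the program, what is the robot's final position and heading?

Start: (x=6, y=13), facing North
  F2: move forward 2, now at (x=6, y=11)
  F1: move forward 1, now at (x=6, y=10)
  F5: move forward 5, now at (x=6, y=5)
  L: turn left, now facing West
  F1: move forward 1, now at (x=5, y=5)
  F3: move forward 3, now at (x=2, y=5)
  F4: move forward 2/4 (blocked), now at (x=0, y=5)
  L: turn left, now facing South
  R: turn right, now facing West
  F3: move forward 0/3 (blocked), now at (x=0, y=5)
Final: (x=0, y=5), facing West

Answer: Final position: (x=0, y=5), facing West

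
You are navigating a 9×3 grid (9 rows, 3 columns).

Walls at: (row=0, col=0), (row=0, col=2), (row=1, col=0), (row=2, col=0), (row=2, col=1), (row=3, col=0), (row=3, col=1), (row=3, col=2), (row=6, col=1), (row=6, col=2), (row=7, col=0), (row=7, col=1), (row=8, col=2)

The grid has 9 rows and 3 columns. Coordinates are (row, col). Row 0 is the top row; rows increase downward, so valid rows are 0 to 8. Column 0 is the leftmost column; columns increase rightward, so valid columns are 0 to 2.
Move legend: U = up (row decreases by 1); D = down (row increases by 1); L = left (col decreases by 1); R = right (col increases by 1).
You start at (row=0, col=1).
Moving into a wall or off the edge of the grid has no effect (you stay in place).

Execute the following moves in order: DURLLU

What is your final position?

Answer: Final position: (row=0, col=1)

Derivation:
Start: (row=0, col=1)
  D (down): (row=0, col=1) -> (row=1, col=1)
  U (up): (row=1, col=1) -> (row=0, col=1)
  R (right): blocked, stay at (row=0, col=1)
  L (left): blocked, stay at (row=0, col=1)
  L (left): blocked, stay at (row=0, col=1)
  U (up): blocked, stay at (row=0, col=1)
Final: (row=0, col=1)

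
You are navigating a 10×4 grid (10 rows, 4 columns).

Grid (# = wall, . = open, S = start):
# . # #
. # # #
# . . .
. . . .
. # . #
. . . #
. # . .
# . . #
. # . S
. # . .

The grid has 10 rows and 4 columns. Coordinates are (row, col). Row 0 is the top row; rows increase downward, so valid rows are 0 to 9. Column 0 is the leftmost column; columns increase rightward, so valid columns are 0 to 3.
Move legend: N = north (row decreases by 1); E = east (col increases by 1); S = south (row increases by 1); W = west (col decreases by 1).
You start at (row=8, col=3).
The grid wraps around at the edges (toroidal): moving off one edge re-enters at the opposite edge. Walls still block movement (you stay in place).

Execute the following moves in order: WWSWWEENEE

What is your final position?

Start: (row=8, col=3)
  W (west): (row=8, col=3) -> (row=8, col=2)
  W (west): blocked, stay at (row=8, col=2)
  S (south): (row=8, col=2) -> (row=9, col=2)
  W (west): blocked, stay at (row=9, col=2)
  W (west): blocked, stay at (row=9, col=2)
  E (east): (row=9, col=2) -> (row=9, col=3)
  E (east): (row=9, col=3) -> (row=9, col=0)
  N (north): (row=9, col=0) -> (row=8, col=0)
  E (east): blocked, stay at (row=8, col=0)
  E (east): blocked, stay at (row=8, col=0)
Final: (row=8, col=0)

Answer: Final position: (row=8, col=0)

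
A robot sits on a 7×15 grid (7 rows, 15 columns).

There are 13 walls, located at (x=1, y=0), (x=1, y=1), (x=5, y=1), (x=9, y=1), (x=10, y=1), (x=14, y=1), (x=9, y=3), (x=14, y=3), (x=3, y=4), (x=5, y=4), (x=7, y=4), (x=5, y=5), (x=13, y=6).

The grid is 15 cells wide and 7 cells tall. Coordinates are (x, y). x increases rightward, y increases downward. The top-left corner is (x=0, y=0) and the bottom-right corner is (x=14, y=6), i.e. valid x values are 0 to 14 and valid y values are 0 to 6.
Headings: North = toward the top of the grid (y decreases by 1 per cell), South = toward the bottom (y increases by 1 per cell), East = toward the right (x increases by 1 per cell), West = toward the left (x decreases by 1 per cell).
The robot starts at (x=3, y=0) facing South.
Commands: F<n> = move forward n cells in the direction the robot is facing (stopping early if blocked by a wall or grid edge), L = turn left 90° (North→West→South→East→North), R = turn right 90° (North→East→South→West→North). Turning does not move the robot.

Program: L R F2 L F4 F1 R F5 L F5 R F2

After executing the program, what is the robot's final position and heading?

Answer: Final position: (x=12, y=6), facing South

Derivation:
Start: (x=3, y=0), facing South
  L: turn left, now facing East
  R: turn right, now facing South
  F2: move forward 2, now at (x=3, y=2)
  L: turn left, now facing East
  F4: move forward 4, now at (x=7, y=2)
  F1: move forward 1, now at (x=8, y=2)
  R: turn right, now facing South
  F5: move forward 4/5 (blocked), now at (x=8, y=6)
  L: turn left, now facing East
  F5: move forward 4/5 (blocked), now at (x=12, y=6)
  R: turn right, now facing South
  F2: move forward 0/2 (blocked), now at (x=12, y=6)
Final: (x=12, y=6), facing South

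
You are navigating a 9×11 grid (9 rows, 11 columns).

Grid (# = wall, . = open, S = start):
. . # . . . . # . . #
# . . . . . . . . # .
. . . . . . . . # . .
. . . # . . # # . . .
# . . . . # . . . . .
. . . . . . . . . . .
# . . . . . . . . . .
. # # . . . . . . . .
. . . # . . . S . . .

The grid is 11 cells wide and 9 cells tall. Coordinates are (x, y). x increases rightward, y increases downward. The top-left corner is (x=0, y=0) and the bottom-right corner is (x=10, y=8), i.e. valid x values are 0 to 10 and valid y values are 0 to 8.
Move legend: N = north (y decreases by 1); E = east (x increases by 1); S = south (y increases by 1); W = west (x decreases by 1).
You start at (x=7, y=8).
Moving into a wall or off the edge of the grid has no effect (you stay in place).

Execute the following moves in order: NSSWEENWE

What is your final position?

Start: (x=7, y=8)
  N (north): (x=7, y=8) -> (x=7, y=7)
  S (south): (x=7, y=7) -> (x=7, y=8)
  S (south): blocked, stay at (x=7, y=8)
  W (west): (x=7, y=8) -> (x=6, y=8)
  E (east): (x=6, y=8) -> (x=7, y=8)
  E (east): (x=7, y=8) -> (x=8, y=8)
  N (north): (x=8, y=8) -> (x=8, y=7)
  W (west): (x=8, y=7) -> (x=7, y=7)
  E (east): (x=7, y=7) -> (x=8, y=7)
Final: (x=8, y=7)

Answer: Final position: (x=8, y=7)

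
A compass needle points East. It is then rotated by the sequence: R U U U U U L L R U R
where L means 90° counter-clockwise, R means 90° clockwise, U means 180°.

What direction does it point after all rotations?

Start: East
  R (right (90° clockwise)) -> South
  U (U-turn (180°)) -> North
  U (U-turn (180°)) -> South
  U (U-turn (180°)) -> North
  U (U-turn (180°)) -> South
  U (U-turn (180°)) -> North
  L (left (90° counter-clockwise)) -> West
  L (left (90° counter-clockwise)) -> South
  R (right (90° clockwise)) -> West
  U (U-turn (180°)) -> East
  R (right (90° clockwise)) -> South
Final: South

Answer: Final heading: South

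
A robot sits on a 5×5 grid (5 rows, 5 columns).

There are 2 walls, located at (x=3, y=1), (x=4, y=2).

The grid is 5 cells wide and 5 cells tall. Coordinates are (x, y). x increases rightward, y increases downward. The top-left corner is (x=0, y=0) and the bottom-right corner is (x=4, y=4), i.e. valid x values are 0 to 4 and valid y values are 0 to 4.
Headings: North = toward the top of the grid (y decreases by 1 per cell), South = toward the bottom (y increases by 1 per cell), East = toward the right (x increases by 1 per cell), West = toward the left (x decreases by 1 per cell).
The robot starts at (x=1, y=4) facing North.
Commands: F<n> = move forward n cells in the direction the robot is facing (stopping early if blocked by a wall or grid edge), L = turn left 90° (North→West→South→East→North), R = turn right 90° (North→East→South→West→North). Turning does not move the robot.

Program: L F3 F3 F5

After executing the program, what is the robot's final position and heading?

Answer: Final position: (x=0, y=4), facing West

Derivation:
Start: (x=1, y=4), facing North
  L: turn left, now facing West
  F3: move forward 1/3 (blocked), now at (x=0, y=4)
  F3: move forward 0/3 (blocked), now at (x=0, y=4)
  F5: move forward 0/5 (blocked), now at (x=0, y=4)
Final: (x=0, y=4), facing West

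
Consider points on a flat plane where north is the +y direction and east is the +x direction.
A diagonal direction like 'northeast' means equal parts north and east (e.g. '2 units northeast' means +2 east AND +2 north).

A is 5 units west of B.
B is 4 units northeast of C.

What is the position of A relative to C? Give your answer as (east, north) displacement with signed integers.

Answer: A is at (east=-1, north=4) relative to C.

Derivation:
Place C at the origin (east=0, north=0).
  B is 4 units northeast of C: delta (east=+4, north=+4); B at (east=4, north=4).
  A is 5 units west of B: delta (east=-5, north=+0); A at (east=-1, north=4).
Therefore A relative to C: (east=-1, north=4).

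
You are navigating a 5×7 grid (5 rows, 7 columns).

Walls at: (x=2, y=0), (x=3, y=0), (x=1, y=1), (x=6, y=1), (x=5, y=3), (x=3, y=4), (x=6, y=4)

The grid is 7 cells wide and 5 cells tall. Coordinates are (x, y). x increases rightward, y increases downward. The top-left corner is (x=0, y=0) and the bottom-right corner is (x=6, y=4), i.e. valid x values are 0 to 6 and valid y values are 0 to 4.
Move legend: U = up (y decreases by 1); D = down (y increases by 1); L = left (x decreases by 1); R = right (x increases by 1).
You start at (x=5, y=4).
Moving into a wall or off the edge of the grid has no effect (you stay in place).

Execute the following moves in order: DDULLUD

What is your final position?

Start: (x=5, y=4)
  D (down): blocked, stay at (x=5, y=4)
  D (down): blocked, stay at (x=5, y=4)
  U (up): blocked, stay at (x=5, y=4)
  L (left): (x=5, y=4) -> (x=4, y=4)
  L (left): blocked, stay at (x=4, y=4)
  U (up): (x=4, y=4) -> (x=4, y=3)
  D (down): (x=4, y=3) -> (x=4, y=4)
Final: (x=4, y=4)

Answer: Final position: (x=4, y=4)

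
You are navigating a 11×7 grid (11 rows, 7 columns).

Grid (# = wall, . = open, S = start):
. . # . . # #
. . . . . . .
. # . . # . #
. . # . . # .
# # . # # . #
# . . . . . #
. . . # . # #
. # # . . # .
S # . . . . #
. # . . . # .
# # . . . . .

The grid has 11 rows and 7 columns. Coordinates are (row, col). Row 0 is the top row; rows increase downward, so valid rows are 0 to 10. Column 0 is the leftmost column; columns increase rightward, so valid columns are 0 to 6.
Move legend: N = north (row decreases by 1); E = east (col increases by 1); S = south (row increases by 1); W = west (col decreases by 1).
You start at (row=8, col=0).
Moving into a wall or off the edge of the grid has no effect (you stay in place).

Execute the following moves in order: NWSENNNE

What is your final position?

Answer: Final position: (row=6, col=1)

Derivation:
Start: (row=8, col=0)
  N (north): (row=8, col=0) -> (row=7, col=0)
  W (west): blocked, stay at (row=7, col=0)
  S (south): (row=7, col=0) -> (row=8, col=0)
  E (east): blocked, stay at (row=8, col=0)
  N (north): (row=8, col=0) -> (row=7, col=0)
  N (north): (row=7, col=0) -> (row=6, col=0)
  N (north): blocked, stay at (row=6, col=0)
  E (east): (row=6, col=0) -> (row=6, col=1)
Final: (row=6, col=1)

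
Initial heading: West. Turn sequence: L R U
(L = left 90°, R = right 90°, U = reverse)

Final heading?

Answer: Final heading: East

Derivation:
Start: West
  L (left (90° counter-clockwise)) -> South
  R (right (90° clockwise)) -> West
  U (U-turn (180°)) -> East
Final: East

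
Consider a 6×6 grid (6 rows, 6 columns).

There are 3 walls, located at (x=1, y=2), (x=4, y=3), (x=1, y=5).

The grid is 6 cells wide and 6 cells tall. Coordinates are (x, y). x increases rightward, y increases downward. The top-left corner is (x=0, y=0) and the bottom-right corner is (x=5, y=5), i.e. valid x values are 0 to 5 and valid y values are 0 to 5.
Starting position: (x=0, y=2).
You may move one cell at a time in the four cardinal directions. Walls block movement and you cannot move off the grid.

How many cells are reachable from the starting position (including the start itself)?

BFS flood-fill from (x=0, y=2):
  Distance 0: (x=0, y=2)
  Distance 1: (x=0, y=1), (x=0, y=3)
  Distance 2: (x=0, y=0), (x=1, y=1), (x=1, y=3), (x=0, y=4)
  Distance 3: (x=1, y=0), (x=2, y=1), (x=2, y=3), (x=1, y=4), (x=0, y=5)
  Distance 4: (x=2, y=0), (x=3, y=1), (x=2, y=2), (x=3, y=3), (x=2, y=4)
  Distance 5: (x=3, y=0), (x=4, y=1), (x=3, y=2), (x=3, y=4), (x=2, y=5)
  Distance 6: (x=4, y=0), (x=5, y=1), (x=4, y=2), (x=4, y=4), (x=3, y=5)
  Distance 7: (x=5, y=0), (x=5, y=2), (x=5, y=4), (x=4, y=5)
  Distance 8: (x=5, y=3), (x=5, y=5)
Total reachable: 33 (grid has 33 open cells total)

Answer: Reachable cells: 33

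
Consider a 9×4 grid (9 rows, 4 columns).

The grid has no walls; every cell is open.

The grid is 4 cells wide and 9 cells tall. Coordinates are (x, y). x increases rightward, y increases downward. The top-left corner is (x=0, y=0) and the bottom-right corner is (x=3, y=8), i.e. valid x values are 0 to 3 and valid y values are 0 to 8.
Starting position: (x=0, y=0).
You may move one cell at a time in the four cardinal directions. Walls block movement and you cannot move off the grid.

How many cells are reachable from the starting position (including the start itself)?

BFS flood-fill from (x=0, y=0):
  Distance 0: (x=0, y=0)
  Distance 1: (x=1, y=0), (x=0, y=1)
  Distance 2: (x=2, y=0), (x=1, y=1), (x=0, y=2)
  Distance 3: (x=3, y=0), (x=2, y=1), (x=1, y=2), (x=0, y=3)
  Distance 4: (x=3, y=1), (x=2, y=2), (x=1, y=3), (x=0, y=4)
  Distance 5: (x=3, y=2), (x=2, y=3), (x=1, y=4), (x=0, y=5)
  Distance 6: (x=3, y=3), (x=2, y=4), (x=1, y=5), (x=0, y=6)
  Distance 7: (x=3, y=4), (x=2, y=5), (x=1, y=6), (x=0, y=7)
  Distance 8: (x=3, y=5), (x=2, y=6), (x=1, y=7), (x=0, y=8)
  Distance 9: (x=3, y=6), (x=2, y=7), (x=1, y=8)
  Distance 10: (x=3, y=7), (x=2, y=8)
  Distance 11: (x=3, y=8)
Total reachable: 36 (grid has 36 open cells total)

Answer: Reachable cells: 36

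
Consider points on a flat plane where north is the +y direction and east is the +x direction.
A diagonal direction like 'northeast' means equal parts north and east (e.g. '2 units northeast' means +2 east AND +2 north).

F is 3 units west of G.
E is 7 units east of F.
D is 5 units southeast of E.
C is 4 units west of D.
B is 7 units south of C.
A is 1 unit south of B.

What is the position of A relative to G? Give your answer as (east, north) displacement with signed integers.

Place G at the origin (east=0, north=0).
  F is 3 units west of G: delta (east=-3, north=+0); F at (east=-3, north=0).
  E is 7 units east of F: delta (east=+7, north=+0); E at (east=4, north=0).
  D is 5 units southeast of E: delta (east=+5, north=-5); D at (east=9, north=-5).
  C is 4 units west of D: delta (east=-4, north=+0); C at (east=5, north=-5).
  B is 7 units south of C: delta (east=+0, north=-7); B at (east=5, north=-12).
  A is 1 unit south of B: delta (east=+0, north=-1); A at (east=5, north=-13).
Therefore A relative to G: (east=5, north=-13).

Answer: A is at (east=5, north=-13) relative to G.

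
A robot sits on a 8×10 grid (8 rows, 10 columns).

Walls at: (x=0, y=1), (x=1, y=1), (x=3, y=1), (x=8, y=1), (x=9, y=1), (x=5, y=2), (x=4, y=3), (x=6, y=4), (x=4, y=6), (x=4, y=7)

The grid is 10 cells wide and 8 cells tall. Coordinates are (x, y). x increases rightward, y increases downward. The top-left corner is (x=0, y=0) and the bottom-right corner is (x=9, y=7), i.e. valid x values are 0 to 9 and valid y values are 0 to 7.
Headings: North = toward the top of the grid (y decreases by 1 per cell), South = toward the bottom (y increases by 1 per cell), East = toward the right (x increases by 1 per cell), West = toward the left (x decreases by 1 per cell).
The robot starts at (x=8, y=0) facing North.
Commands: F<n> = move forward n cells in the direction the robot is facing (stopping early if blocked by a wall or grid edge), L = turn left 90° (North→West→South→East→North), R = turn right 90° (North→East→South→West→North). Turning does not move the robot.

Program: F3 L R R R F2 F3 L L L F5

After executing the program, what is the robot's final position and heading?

Start: (x=8, y=0), facing North
  F3: move forward 0/3 (blocked), now at (x=8, y=0)
  L: turn left, now facing West
  R: turn right, now facing North
  R: turn right, now facing East
  R: turn right, now facing South
  F2: move forward 0/2 (blocked), now at (x=8, y=0)
  F3: move forward 0/3 (blocked), now at (x=8, y=0)
  L: turn left, now facing East
  L: turn left, now facing North
  L: turn left, now facing West
  F5: move forward 5, now at (x=3, y=0)
Final: (x=3, y=0), facing West

Answer: Final position: (x=3, y=0), facing West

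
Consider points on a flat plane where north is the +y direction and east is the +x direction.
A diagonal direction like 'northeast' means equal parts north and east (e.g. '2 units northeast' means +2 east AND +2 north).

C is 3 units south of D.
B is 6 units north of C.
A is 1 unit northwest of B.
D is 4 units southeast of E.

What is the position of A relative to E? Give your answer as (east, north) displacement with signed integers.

Answer: A is at (east=3, north=0) relative to E.

Derivation:
Place E at the origin (east=0, north=0).
  D is 4 units southeast of E: delta (east=+4, north=-4); D at (east=4, north=-4).
  C is 3 units south of D: delta (east=+0, north=-3); C at (east=4, north=-7).
  B is 6 units north of C: delta (east=+0, north=+6); B at (east=4, north=-1).
  A is 1 unit northwest of B: delta (east=-1, north=+1); A at (east=3, north=0).
Therefore A relative to E: (east=3, north=0).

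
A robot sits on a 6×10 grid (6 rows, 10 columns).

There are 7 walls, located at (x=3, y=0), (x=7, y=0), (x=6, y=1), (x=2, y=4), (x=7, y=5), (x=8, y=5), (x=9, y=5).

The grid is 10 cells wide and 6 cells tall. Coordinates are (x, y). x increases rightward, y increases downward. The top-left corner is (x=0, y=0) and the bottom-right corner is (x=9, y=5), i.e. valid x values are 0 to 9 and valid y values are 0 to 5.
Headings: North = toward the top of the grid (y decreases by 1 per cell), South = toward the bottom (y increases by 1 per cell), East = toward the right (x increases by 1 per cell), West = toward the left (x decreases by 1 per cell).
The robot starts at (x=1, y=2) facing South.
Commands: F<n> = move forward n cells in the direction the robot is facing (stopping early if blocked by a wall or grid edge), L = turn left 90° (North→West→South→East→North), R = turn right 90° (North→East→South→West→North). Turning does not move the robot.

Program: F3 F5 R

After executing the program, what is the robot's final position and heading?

Start: (x=1, y=2), facing South
  F3: move forward 3, now at (x=1, y=5)
  F5: move forward 0/5 (blocked), now at (x=1, y=5)
  R: turn right, now facing West
Final: (x=1, y=5), facing West

Answer: Final position: (x=1, y=5), facing West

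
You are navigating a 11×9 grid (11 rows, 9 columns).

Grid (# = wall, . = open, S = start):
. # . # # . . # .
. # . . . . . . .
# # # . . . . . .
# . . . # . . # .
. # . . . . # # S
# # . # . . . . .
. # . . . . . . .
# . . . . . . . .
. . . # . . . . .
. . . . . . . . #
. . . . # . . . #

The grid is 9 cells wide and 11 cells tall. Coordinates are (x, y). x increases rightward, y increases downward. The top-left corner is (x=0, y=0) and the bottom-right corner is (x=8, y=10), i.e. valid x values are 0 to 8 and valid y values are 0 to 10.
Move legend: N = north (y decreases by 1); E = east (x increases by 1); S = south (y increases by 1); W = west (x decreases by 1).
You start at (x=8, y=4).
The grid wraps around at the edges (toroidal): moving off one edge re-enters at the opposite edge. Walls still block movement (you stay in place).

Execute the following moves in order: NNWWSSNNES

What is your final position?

Answer: Final position: (x=7, y=2)

Derivation:
Start: (x=8, y=4)
  N (north): (x=8, y=4) -> (x=8, y=3)
  N (north): (x=8, y=3) -> (x=8, y=2)
  W (west): (x=8, y=2) -> (x=7, y=2)
  W (west): (x=7, y=2) -> (x=6, y=2)
  S (south): (x=6, y=2) -> (x=6, y=3)
  S (south): blocked, stay at (x=6, y=3)
  N (north): (x=6, y=3) -> (x=6, y=2)
  N (north): (x=6, y=2) -> (x=6, y=1)
  E (east): (x=6, y=1) -> (x=7, y=1)
  S (south): (x=7, y=1) -> (x=7, y=2)
Final: (x=7, y=2)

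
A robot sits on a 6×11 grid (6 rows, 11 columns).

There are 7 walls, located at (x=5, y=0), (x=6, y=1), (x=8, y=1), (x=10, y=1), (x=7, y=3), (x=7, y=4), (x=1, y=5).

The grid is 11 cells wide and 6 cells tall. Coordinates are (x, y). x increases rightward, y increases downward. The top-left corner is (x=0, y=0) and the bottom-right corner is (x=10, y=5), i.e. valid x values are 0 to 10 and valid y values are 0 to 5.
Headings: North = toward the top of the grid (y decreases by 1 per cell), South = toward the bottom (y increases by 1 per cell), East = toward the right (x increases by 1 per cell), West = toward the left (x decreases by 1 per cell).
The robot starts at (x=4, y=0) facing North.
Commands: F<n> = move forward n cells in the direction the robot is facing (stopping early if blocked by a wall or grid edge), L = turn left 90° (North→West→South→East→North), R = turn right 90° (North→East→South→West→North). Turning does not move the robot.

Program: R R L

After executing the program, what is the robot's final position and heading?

Start: (x=4, y=0), facing North
  R: turn right, now facing East
  R: turn right, now facing South
  L: turn left, now facing East
Final: (x=4, y=0), facing East

Answer: Final position: (x=4, y=0), facing East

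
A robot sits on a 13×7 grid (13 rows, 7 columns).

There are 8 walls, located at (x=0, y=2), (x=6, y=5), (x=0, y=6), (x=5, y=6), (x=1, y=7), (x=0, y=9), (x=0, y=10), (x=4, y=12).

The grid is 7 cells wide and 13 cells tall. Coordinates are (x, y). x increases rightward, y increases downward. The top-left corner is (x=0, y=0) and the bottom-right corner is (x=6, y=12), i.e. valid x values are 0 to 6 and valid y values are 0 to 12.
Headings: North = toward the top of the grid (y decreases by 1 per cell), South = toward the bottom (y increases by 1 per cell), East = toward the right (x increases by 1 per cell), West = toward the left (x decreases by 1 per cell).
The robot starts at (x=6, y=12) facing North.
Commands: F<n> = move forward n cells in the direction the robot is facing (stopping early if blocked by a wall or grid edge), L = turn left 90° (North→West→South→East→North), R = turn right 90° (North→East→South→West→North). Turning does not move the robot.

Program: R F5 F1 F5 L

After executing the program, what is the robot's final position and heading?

Start: (x=6, y=12), facing North
  R: turn right, now facing East
  F5: move forward 0/5 (blocked), now at (x=6, y=12)
  F1: move forward 0/1 (blocked), now at (x=6, y=12)
  F5: move forward 0/5 (blocked), now at (x=6, y=12)
  L: turn left, now facing North
Final: (x=6, y=12), facing North

Answer: Final position: (x=6, y=12), facing North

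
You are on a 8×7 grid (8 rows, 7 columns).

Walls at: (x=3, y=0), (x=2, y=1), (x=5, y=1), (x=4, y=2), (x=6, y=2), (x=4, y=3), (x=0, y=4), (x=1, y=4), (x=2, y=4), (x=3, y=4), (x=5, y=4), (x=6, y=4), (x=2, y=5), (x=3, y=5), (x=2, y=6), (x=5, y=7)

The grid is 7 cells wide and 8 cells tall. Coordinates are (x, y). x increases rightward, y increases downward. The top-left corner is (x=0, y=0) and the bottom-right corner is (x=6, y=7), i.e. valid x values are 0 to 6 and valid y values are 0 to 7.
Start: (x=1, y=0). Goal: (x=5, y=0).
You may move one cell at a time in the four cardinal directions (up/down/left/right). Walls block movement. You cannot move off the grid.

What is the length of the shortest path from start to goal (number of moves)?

BFS from (x=1, y=0) until reaching (x=5, y=0):
  Distance 0: (x=1, y=0)
  Distance 1: (x=0, y=0), (x=2, y=0), (x=1, y=1)
  Distance 2: (x=0, y=1), (x=1, y=2)
  Distance 3: (x=0, y=2), (x=2, y=2), (x=1, y=3)
  Distance 4: (x=3, y=2), (x=0, y=3), (x=2, y=3)
  Distance 5: (x=3, y=1), (x=3, y=3)
  Distance 6: (x=4, y=1)
  Distance 7: (x=4, y=0)
  Distance 8: (x=5, y=0)  <- goal reached here
One shortest path (8 moves): (x=1, y=0) -> (x=1, y=1) -> (x=1, y=2) -> (x=2, y=2) -> (x=3, y=2) -> (x=3, y=1) -> (x=4, y=1) -> (x=4, y=0) -> (x=5, y=0)

Answer: Shortest path length: 8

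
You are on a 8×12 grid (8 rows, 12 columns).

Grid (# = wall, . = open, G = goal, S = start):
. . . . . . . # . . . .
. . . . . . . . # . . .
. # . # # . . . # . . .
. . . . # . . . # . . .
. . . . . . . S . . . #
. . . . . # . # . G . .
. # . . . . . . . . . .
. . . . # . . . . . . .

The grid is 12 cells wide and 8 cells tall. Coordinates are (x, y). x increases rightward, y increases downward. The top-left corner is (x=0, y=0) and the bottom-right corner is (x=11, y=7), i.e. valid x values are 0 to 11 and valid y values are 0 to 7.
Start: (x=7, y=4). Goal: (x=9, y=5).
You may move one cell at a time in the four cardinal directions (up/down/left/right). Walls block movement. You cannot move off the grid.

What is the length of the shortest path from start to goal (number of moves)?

BFS from (x=7, y=4) until reaching (x=9, y=5):
  Distance 0: (x=7, y=4)
  Distance 1: (x=7, y=3), (x=6, y=4), (x=8, y=4)
  Distance 2: (x=7, y=2), (x=6, y=3), (x=5, y=4), (x=9, y=4), (x=6, y=5), (x=8, y=5)
  Distance 3: (x=7, y=1), (x=6, y=2), (x=5, y=3), (x=9, y=3), (x=4, y=4), (x=10, y=4), (x=9, y=5), (x=6, y=6), (x=8, y=6)  <- goal reached here
One shortest path (3 moves): (x=7, y=4) -> (x=8, y=4) -> (x=9, y=4) -> (x=9, y=5)

Answer: Shortest path length: 3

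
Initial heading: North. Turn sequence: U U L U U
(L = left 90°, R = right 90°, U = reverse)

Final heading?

Answer: Final heading: West

Derivation:
Start: North
  U (U-turn (180°)) -> South
  U (U-turn (180°)) -> North
  L (left (90° counter-clockwise)) -> West
  U (U-turn (180°)) -> East
  U (U-turn (180°)) -> West
Final: West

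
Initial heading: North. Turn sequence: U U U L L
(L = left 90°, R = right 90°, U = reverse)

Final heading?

Start: North
  U (U-turn (180°)) -> South
  U (U-turn (180°)) -> North
  U (U-turn (180°)) -> South
  L (left (90° counter-clockwise)) -> East
  L (left (90° counter-clockwise)) -> North
Final: North

Answer: Final heading: North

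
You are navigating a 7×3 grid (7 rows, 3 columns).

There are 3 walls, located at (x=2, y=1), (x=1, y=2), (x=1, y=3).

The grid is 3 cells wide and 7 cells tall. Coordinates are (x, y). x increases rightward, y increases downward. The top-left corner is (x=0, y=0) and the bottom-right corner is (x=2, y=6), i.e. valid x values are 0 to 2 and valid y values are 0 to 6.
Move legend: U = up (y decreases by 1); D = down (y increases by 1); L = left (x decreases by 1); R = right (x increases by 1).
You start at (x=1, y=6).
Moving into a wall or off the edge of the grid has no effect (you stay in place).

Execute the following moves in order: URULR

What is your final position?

Answer: Final position: (x=2, y=4)

Derivation:
Start: (x=1, y=6)
  U (up): (x=1, y=6) -> (x=1, y=5)
  R (right): (x=1, y=5) -> (x=2, y=5)
  U (up): (x=2, y=5) -> (x=2, y=4)
  L (left): (x=2, y=4) -> (x=1, y=4)
  R (right): (x=1, y=4) -> (x=2, y=4)
Final: (x=2, y=4)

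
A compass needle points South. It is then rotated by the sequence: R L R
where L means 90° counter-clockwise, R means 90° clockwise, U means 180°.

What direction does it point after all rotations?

Start: South
  R (right (90° clockwise)) -> West
  L (left (90° counter-clockwise)) -> South
  R (right (90° clockwise)) -> West
Final: West

Answer: Final heading: West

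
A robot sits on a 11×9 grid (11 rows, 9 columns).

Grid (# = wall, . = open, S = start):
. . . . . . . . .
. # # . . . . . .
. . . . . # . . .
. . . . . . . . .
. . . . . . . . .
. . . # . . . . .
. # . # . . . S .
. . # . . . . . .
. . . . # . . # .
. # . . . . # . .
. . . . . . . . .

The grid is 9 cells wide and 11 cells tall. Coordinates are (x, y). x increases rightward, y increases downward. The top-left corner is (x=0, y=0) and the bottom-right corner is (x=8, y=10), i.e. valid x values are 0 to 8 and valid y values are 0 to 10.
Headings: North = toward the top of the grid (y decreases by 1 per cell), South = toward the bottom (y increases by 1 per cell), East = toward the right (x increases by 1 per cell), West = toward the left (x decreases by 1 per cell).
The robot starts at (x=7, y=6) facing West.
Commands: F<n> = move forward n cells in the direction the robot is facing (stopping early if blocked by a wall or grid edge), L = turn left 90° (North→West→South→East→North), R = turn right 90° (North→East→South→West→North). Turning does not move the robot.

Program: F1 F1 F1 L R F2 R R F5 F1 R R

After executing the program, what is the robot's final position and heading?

Answer: Final position: (x=8, y=6), facing West

Derivation:
Start: (x=7, y=6), facing West
  F1: move forward 1, now at (x=6, y=6)
  F1: move forward 1, now at (x=5, y=6)
  F1: move forward 1, now at (x=4, y=6)
  L: turn left, now facing South
  R: turn right, now facing West
  F2: move forward 0/2 (blocked), now at (x=4, y=6)
  R: turn right, now facing North
  R: turn right, now facing East
  F5: move forward 4/5 (blocked), now at (x=8, y=6)
  F1: move forward 0/1 (blocked), now at (x=8, y=6)
  R: turn right, now facing South
  R: turn right, now facing West
Final: (x=8, y=6), facing West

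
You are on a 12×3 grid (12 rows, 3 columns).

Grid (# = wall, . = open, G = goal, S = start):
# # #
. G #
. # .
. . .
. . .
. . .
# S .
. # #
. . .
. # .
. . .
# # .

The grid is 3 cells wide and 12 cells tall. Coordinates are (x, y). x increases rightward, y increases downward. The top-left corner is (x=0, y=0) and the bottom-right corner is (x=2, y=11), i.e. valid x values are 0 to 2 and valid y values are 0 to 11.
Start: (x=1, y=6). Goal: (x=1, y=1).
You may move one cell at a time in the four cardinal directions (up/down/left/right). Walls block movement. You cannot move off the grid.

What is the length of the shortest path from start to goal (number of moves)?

Answer: Shortest path length: 7

Derivation:
BFS from (x=1, y=6) until reaching (x=1, y=1):
  Distance 0: (x=1, y=6)
  Distance 1: (x=1, y=5), (x=2, y=6)
  Distance 2: (x=1, y=4), (x=0, y=5), (x=2, y=5)
  Distance 3: (x=1, y=3), (x=0, y=4), (x=2, y=4)
  Distance 4: (x=0, y=3), (x=2, y=3)
  Distance 5: (x=0, y=2), (x=2, y=2)
  Distance 6: (x=0, y=1)
  Distance 7: (x=1, y=1)  <- goal reached here
One shortest path (7 moves): (x=1, y=6) -> (x=1, y=5) -> (x=0, y=5) -> (x=0, y=4) -> (x=0, y=3) -> (x=0, y=2) -> (x=0, y=1) -> (x=1, y=1)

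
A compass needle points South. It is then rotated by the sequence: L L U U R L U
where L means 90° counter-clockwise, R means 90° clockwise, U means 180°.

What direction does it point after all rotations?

Start: South
  L (left (90° counter-clockwise)) -> East
  L (left (90° counter-clockwise)) -> North
  U (U-turn (180°)) -> South
  U (U-turn (180°)) -> North
  R (right (90° clockwise)) -> East
  L (left (90° counter-clockwise)) -> North
  U (U-turn (180°)) -> South
Final: South

Answer: Final heading: South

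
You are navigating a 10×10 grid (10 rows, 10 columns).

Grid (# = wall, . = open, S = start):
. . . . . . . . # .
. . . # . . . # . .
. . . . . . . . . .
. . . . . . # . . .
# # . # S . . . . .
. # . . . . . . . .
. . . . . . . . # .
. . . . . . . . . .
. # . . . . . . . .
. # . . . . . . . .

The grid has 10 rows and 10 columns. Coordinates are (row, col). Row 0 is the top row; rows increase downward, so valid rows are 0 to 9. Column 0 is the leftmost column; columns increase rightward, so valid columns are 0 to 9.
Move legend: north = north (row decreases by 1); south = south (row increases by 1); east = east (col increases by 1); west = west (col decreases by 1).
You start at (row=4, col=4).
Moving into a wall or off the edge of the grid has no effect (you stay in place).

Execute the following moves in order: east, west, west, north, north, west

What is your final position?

Start: (row=4, col=4)
  east (east): (row=4, col=4) -> (row=4, col=5)
  west (west): (row=4, col=5) -> (row=4, col=4)
  west (west): blocked, stay at (row=4, col=4)
  north (north): (row=4, col=4) -> (row=3, col=4)
  north (north): (row=3, col=4) -> (row=2, col=4)
  west (west): (row=2, col=4) -> (row=2, col=3)
Final: (row=2, col=3)

Answer: Final position: (row=2, col=3)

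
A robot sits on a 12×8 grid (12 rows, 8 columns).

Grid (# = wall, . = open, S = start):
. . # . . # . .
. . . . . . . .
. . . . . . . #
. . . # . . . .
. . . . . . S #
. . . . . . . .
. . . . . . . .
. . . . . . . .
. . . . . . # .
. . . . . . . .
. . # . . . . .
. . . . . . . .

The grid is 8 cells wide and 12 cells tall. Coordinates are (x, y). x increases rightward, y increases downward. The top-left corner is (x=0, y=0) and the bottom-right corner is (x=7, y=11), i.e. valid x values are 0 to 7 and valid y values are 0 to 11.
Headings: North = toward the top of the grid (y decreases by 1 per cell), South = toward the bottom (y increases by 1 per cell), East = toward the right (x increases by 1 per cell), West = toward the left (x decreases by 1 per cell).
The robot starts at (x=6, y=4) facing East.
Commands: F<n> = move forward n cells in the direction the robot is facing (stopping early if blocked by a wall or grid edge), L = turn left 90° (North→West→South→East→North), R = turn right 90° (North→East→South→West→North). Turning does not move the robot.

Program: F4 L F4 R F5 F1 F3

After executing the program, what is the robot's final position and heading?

Answer: Final position: (x=7, y=0), facing East

Derivation:
Start: (x=6, y=4), facing East
  F4: move forward 0/4 (blocked), now at (x=6, y=4)
  L: turn left, now facing North
  F4: move forward 4, now at (x=6, y=0)
  R: turn right, now facing East
  F5: move forward 1/5 (blocked), now at (x=7, y=0)
  F1: move forward 0/1 (blocked), now at (x=7, y=0)
  F3: move forward 0/3 (blocked), now at (x=7, y=0)
Final: (x=7, y=0), facing East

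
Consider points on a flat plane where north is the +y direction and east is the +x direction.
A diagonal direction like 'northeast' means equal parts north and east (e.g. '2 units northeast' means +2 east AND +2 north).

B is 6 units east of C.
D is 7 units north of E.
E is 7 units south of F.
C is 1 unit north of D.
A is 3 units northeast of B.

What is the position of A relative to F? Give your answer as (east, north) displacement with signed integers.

Place F at the origin (east=0, north=0).
  E is 7 units south of F: delta (east=+0, north=-7); E at (east=0, north=-7).
  D is 7 units north of E: delta (east=+0, north=+7); D at (east=0, north=0).
  C is 1 unit north of D: delta (east=+0, north=+1); C at (east=0, north=1).
  B is 6 units east of C: delta (east=+6, north=+0); B at (east=6, north=1).
  A is 3 units northeast of B: delta (east=+3, north=+3); A at (east=9, north=4).
Therefore A relative to F: (east=9, north=4).

Answer: A is at (east=9, north=4) relative to F.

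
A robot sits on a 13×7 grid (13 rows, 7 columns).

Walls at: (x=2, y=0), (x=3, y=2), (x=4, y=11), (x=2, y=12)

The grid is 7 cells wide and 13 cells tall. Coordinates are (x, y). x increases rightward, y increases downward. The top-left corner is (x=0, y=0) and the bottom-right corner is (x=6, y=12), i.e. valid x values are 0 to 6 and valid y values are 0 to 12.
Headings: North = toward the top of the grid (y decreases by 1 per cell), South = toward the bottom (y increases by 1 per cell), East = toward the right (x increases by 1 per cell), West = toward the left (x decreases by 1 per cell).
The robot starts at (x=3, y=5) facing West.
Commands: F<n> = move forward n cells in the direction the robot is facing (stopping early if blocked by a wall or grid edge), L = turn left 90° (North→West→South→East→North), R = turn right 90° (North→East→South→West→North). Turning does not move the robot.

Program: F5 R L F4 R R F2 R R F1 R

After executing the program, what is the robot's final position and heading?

Start: (x=3, y=5), facing West
  F5: move forward 3/5 (blocked), now at (x=0, y=5)
  R: turn right, now facing North
  L: turn left, now facing West
  F4: move forward 0/4 (blocked), now at (x=0, y=5)
  R: turn right, now facing North
  R: turn right, now facing East
  F2: move forward 2, now at (x=2, y=5)
  R: turn right, now facing South
  R: turn right, now facing West
  F1: move forward 1, now at (x=1, y=5)
  R: turn right, now facing North
Final: (x=1, y=5), facing North

Answer: Final position: (x=1, y=5), facing North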